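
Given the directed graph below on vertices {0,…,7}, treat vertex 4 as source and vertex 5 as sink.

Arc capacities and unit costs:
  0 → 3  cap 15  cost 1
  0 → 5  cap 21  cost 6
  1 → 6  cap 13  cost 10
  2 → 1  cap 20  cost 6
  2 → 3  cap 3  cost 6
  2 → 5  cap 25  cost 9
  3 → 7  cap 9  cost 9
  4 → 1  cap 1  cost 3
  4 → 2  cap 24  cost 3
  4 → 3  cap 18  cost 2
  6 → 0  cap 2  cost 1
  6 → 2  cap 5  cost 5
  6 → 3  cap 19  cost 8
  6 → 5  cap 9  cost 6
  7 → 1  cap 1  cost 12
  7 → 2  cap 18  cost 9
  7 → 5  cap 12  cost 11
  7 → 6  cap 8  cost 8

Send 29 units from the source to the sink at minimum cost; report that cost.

shortest-cost path #1: 4→2→5 push 24 @ unit cost 12 (adds 288)
shortest-cost path #2: 4→1→6→5 push 1 @ unit cost 19 (adds 19)
shortest-cost path #3: 4→3→7→5 push 4 @ unit cost 22 (adds 88)
total cost = 395

Minimum cost for 29 units: 395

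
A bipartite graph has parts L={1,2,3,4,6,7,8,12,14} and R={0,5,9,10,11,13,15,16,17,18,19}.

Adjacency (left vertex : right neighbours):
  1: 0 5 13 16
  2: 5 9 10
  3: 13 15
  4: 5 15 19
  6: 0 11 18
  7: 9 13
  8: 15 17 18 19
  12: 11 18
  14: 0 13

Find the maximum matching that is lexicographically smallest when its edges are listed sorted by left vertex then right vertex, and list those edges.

|M| = 9 (so the lex-smallest maximum matching has 9 edges)
process left vertices in ascending order; for each, take the smallest-labelled available neighbour that still permits 9 edges overall, or leave it unmatched if none does
lex-smallest matching: {1-0, 2-5, 3-15, 4-19, 6-11, 7-9, 8-17, 12-18, 14-13}

Lex-smallest maximum matching: {(1,0), (2,5), (3,15), (4,19), (6,11), (7,9), (8,17), (12,18), (14,13)}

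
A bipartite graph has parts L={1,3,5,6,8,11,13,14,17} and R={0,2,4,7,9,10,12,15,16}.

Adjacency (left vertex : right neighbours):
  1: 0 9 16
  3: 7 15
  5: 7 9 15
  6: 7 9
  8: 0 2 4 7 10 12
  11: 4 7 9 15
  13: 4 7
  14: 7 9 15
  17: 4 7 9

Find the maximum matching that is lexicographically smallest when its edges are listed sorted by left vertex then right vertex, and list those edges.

Lex-smallest maximum matching: {(1,0), (3,7), (5,9), (8,2), (11,4), (14,15)}

|M| = 6 (so the lex-smallest maximum matching has 6 edges)
process left vertices in ascending order; for each, take the smallest-labelled available neighbour that still permits 6 edges overall, or leave it unmatched if none does
lex-smallest matching: {1-0, 3-7, 5-9, 8-2, 11-4, 14-15}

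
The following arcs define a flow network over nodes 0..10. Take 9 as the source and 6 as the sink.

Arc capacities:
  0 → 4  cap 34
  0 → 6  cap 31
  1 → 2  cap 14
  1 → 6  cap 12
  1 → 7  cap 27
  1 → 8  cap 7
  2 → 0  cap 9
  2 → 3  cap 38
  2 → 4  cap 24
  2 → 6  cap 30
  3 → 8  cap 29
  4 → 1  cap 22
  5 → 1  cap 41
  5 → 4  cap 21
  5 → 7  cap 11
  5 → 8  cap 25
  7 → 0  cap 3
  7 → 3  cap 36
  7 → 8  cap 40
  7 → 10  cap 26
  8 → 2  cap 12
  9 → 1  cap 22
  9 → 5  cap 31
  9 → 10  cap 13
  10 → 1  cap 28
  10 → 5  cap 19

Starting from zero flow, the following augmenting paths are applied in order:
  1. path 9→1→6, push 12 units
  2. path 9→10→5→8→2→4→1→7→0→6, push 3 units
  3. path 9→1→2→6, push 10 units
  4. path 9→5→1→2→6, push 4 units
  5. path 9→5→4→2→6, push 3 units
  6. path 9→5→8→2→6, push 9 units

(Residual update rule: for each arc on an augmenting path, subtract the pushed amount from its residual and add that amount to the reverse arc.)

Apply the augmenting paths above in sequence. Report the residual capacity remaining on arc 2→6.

after path 1 (9→1→6, push 12): res(2,6)=30
after path 2 (9→10→5→8→2→4→1→7→0→6, push 3): res(2,6)=30
after path 3 (9→1→2→6, push 10): res(2,6)=20
after path 4 (9→5→1→2→6, push 4): res(2,6)=16
after path 5 (9→5→4→2→6, push 3): res(2,6)=13
after path 6 (9→5→8→2→6, push 9): res(2,6)=4

Residual capacity of (2,6): 4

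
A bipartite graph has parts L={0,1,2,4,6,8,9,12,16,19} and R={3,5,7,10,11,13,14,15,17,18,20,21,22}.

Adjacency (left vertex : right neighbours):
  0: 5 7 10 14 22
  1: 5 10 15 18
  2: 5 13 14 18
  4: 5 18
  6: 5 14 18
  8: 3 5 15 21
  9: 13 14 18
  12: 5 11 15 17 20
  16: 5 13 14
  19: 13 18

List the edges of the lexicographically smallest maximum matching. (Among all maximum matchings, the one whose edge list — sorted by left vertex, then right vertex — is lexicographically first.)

Lex-smallest maximum matching: {(0,7), (1,10), (2,5), (4,18), (6,14), (8,3), (9,13), (12,11)}

|M| = 8 (so the lex-smallest maximum matching has 8 edges)
process left vertices in ascending order; for each, take the smallest-labelled available neighbour that still permits 8 edges overall, or leave it unmatched if none does
lex-smallest matching: {0-7, 1-10, 2-5, 4-18, 6-14, 8-3, 9-13, 12-11}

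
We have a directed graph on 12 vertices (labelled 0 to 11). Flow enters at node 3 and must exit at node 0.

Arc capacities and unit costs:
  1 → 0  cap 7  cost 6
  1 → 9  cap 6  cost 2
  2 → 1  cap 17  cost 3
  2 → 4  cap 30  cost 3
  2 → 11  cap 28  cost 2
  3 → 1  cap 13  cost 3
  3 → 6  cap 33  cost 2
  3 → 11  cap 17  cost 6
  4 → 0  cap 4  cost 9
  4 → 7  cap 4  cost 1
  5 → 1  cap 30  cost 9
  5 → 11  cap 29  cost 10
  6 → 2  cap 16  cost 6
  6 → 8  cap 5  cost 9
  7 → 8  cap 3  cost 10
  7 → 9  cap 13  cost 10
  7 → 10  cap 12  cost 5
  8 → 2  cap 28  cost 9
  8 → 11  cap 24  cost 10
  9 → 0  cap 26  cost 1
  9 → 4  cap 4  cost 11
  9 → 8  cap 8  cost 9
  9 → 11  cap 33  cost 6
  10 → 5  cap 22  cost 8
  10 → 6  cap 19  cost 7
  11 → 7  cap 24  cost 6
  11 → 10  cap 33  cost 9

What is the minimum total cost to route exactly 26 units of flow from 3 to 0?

Minimum cost for 26 units: 386

shortest-cost path #1: 3→1→9→0 push 6 @ unit cost 6 (adds 36)
shortest-cost path #2: 3→1→0 push 7 @ unit cost 9 (adds 63)
shortest-cost path #3: 3→6→2→4→0 push 4 @ unit cost 20 (adds 80)
shortest-cost path #4: 3→11→7→9→0 push 9 @ unit cost 23 (adds 207)
total cost = 386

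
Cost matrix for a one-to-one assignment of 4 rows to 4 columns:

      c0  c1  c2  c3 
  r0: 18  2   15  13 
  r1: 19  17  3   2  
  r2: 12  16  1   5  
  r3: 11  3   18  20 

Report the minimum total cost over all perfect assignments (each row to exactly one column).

Minimum assignment cost: 16

optimal assignment: row0→col1 (cost 2), row1→col3 (cost 2), row2→col2 (cost 1), row3→col0 (cost 11)
total = 2 + 2 + 1 + 11 = 16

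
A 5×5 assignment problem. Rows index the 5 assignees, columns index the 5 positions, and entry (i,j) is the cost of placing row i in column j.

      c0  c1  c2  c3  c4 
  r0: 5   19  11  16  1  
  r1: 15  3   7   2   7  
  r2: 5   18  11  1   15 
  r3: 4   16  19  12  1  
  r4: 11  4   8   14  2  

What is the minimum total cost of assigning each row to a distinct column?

one of 2 optimal assignments: row0→col4 (cost 1), row1→col1 (cost 3), row2→col3 (cost 1), row3→col0 (cost 4), row4→col2 (cost 8)
total = 1 + 3 + 1 + 4 + 8 = 17

Minimum assignment cost: 17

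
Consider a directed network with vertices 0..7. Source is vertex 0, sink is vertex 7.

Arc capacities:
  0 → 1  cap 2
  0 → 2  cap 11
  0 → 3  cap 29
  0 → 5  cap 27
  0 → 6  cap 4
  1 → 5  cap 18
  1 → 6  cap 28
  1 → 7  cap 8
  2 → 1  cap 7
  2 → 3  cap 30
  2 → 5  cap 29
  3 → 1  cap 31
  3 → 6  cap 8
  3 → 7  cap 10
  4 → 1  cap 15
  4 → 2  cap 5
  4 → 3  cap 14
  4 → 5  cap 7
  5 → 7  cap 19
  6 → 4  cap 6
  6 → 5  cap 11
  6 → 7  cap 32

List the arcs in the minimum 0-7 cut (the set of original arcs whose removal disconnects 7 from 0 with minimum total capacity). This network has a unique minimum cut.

augment #1: 0→1→7 push 2
augment #2: 0→3→7 push 10
augment #3: 0→5→7 push 19
augment #4: 0→6→7 push 4
augment #5: 0→2→1→7 push 6
augment #6: 0→3→6→7 push 8
augment #7: 0→2→1→6→7 push 1
augment #8: 0→3→1→6→7 push 11
augment #9: 0→2→3→1→6→7 push 4
max flow = 65; residual-reachable set from 0 gives S-side
cut edges (S→T): {(0,1), (0,2), (0,3), (0,6), (5,7)} total cap 65

Min-cut arcs: {(0,1), (0,2), (0,3), (0,6), (5,7)} (total capacity 65)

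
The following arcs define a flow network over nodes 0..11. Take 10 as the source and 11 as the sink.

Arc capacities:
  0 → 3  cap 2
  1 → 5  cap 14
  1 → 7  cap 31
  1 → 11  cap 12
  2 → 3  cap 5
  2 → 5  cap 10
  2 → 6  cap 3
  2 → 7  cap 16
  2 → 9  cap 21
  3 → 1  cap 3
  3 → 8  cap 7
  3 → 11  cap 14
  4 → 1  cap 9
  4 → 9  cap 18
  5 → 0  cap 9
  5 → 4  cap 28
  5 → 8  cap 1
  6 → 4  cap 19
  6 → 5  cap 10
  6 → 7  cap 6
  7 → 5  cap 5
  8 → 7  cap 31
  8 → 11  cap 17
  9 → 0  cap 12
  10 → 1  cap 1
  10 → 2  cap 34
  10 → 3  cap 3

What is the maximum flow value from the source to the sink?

Maximum flow value: 21

augment #1: 10→1→11 bottleneck 1, total now 1
augment #2: 10→3→11 bottleneck 3, total now 4
augment #3: 10→2→3→11 bottleneck 5, total now 9
augment #4: 10→2→5→8→11 bottleneck 1, total now 10
augment #5: 10→2→5→0→3→11 bottleneck 2, total now 12
augment #6: 10→2→5→4→1→11 bottleneck 7, total now 19
augment #7: 10→2→6→4→1→11 bottleneck 2, total now 21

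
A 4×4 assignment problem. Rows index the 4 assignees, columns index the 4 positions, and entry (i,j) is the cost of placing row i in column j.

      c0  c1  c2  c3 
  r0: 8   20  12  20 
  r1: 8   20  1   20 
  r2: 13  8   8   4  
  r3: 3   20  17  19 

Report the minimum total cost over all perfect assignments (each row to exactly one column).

Minimum assignment cost: 28

optimal assignment: row0→col1 (cost 20), row1→col2 (cost 1), row2→col3 (cost 4), row3→col0 (cost 3)
total = 20 + 1 + 4 + 3 = 28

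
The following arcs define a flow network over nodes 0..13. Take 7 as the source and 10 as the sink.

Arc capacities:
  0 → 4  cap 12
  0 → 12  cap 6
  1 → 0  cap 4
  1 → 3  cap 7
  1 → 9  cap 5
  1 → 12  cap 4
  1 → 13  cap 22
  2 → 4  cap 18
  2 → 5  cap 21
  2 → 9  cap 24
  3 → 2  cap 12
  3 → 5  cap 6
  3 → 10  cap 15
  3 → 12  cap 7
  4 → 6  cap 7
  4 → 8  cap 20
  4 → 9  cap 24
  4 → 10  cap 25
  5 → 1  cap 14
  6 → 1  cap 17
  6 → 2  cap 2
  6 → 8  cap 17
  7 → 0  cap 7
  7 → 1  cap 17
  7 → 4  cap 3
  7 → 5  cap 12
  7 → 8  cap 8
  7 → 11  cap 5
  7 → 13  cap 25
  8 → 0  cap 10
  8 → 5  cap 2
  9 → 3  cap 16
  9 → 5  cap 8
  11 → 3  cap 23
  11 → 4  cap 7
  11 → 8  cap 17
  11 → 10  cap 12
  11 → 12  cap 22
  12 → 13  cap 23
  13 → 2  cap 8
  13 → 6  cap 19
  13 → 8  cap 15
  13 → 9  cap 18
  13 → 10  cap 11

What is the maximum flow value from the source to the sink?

Maximum flow value: 56

augment #1: 7→4→10 bottleneck 3, total now 3
augment #2: 7→11→10 bottleneck 5, total now 8
augment #3: 7→13→10 bottleneck 11, total now 19
augment #4: 7→0→4→10 bottleneck 7, total now 26
augment #5: 7→1→3→10 bottleneck 7, total now 33
augment #6: 7→1→0→4→10 bottleneck 4, total now 37
augment #7: 7→1→9→3→10 bottleneck 5, total now 42
augment #8: 7→8→0→4→10 bottleneck 1, total now 43
augment #9: 7→13→2→4→10 bottleneck 8, total now 51
augment #10: 7→13→9→3→10 bottleneck 3, total now 54
augment #11: 7→13→6→2→4→10 bottleneck 2, total now 56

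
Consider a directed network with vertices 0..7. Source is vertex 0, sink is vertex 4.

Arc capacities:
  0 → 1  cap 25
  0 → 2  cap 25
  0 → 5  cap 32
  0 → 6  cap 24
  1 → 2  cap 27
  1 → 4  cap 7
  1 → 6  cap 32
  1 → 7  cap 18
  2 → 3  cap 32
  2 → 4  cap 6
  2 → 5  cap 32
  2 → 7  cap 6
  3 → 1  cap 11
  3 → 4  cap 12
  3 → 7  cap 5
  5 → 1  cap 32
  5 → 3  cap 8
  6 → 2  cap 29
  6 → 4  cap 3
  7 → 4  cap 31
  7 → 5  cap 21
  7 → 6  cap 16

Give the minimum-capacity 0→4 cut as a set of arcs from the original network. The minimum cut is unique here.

augment #1: 0→1→4 push 7
augment #2: 0→2→4 push 6
augment #3: 0→6→4 push 3
augment #4: 0→1→7→4 push 18
augment #5: 0→2→3→4 push 12
augment #6: 0→2→7→4 push 6
augment #7: 0→2→3→7→4 push 1
augment #8: 0→5→3→7→4 push 4
max flow = 57; residual-reachable set from 0 gives S-side
cut edges (S→T): {(1,4), (1,7), (2,4), (2,7), (3,4), (3,7), (6,4)} total cap 57

Min-cut arcs: {(1,4), (1,7), (2,4), (2,7), (3,4), (3,7), (6,4)} (total capacity 57)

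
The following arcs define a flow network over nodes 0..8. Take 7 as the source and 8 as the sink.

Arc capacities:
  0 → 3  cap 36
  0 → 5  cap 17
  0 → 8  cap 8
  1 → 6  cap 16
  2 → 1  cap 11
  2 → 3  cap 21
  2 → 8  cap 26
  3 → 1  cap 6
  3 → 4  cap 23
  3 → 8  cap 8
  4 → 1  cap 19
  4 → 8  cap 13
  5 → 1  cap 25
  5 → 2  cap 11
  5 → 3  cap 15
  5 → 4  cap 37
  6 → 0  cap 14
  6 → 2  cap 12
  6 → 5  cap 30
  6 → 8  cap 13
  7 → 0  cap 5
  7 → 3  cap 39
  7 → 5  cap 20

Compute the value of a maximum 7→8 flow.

augment #1: 7→0→8 bottleneck 5, total now 5
augment #2: 7→3→8 bottleneck 8, total now 13
augment #3: 7→3→4→8 bottleneck 13, total now 26
augment #4: 7→5→2→8 bottleneck 11, total now 37
augment #5: 7→3→1→6→8 bottleneck 6, total now 43
augment #6: 7→5→1→6→8 bottleneck 7, total now 50
augment #7: 7→5→1→6→0→8 bottleneck 2, total now 52
augment #8: 7→3→4→1→6→0→8 bottleneck 1, total now 53

Maximum flow value: 53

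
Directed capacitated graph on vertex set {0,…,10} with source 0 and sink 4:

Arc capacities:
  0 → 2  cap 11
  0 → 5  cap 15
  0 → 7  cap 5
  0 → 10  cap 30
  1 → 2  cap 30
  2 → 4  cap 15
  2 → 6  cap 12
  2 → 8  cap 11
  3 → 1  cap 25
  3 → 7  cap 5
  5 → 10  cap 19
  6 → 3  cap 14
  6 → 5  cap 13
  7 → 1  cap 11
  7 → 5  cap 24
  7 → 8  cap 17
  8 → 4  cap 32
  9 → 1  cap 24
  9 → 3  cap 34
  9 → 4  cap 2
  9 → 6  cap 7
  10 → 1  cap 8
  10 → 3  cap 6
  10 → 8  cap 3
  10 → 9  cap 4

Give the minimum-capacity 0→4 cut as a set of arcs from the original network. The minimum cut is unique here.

Min-cut arcs: {(0,2), (0,7), (10,1), (10,3), (10,8), (10,9)} (total capacity 37)

augment #1: 0→2→4 push 11
augment #2: 0→7→8→4 push 5
augment #3: 0→10→8→4 push 3
augment #4: 0→10→9→4 push 2
augment #5: 0→10→1→2→4 push 4
augment #6: 0→10→1→2→8→4 push 4
augment #7: 0→10→3→7→8→4 push 5
augment #8: 0→10→3→1→2→8→4 push 1
augment #9: 0→10→9→1→2→8→4 push 2
max flow = 37; residual-reachable set from 0 gives S-side
cut edges (S→T): {(0,2), (0,7), (10,1), (10,3), (10,8), (10,9)} total cap 37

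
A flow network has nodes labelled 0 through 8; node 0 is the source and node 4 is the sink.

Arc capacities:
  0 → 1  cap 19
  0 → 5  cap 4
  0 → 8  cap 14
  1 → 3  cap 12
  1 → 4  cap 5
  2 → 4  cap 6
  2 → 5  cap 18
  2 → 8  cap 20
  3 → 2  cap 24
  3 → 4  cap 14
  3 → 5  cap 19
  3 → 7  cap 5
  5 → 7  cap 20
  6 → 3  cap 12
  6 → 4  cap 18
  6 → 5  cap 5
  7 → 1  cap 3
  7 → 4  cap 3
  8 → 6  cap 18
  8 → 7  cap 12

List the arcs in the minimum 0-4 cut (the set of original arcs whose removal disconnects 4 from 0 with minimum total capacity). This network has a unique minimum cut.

augment #1: 0→1→4 push 5
augment #2: 0→1→3→4 push 12
augment #3: 0→5→7→4 push 3
augment #4: 0→8→6→4 push 14
max flow = 34; residual-reachable set from 0 gives S-side
cut edges (S→T): {(0,8), (1,3), (1,4), (7,4)} total cap 34

Min-cut arcs: {(0,8), (1,3), (1,4), (7,4)} (total capacity 34)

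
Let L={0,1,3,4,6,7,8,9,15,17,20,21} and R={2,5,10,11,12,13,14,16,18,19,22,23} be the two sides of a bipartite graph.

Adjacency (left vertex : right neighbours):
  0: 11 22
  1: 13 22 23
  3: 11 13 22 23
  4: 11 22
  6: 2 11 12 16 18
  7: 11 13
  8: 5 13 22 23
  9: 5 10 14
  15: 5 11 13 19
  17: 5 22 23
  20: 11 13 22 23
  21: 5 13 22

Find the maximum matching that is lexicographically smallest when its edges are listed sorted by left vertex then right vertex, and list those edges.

|M| = 8 (so the lex-smallest maximum matching has 8 edges)
process left vertices in ascending order; for each, take the smallest-labelled available neighbour that still permits 8 edges overall, or leave it unmatched if none does
lex-smallest matching: {0-11, 1-13, 3-22, 6-2, 8-5, 9-10, 15-19, 17-23}

Lex-smallest maximum matching: {(0,11), (1,13), (3,22), (6,2), (8,5), (9,10), (15,19), (17,23)}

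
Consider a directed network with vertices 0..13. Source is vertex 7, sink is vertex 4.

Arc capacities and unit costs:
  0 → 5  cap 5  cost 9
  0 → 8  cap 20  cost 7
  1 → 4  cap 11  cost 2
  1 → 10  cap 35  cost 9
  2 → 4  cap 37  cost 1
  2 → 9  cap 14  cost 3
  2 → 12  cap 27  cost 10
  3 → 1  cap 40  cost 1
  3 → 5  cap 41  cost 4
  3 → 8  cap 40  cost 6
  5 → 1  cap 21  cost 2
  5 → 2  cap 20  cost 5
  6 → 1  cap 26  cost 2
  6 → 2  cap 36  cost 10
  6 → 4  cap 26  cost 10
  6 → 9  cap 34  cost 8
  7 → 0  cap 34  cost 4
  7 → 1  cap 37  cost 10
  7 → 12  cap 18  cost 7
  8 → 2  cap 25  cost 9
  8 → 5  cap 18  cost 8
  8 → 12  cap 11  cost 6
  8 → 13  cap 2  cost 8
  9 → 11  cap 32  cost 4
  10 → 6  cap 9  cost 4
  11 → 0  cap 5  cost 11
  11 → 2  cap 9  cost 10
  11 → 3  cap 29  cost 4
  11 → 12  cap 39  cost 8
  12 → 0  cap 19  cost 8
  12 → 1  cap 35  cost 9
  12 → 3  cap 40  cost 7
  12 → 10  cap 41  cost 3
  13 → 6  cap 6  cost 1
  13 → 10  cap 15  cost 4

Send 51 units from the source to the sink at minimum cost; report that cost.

Minimum cost for 51 units: 1007

shortest-cost path #1: 7→1→4 push 11 @ unit cost 12 (adds 132)
shortest-cost path #2: 7→0→5→2→4 push 5 @ unit cost 19 (adds 95)
shortest-cost path #3: 7→0→8→2→4 push 20 @ unit cost 21 (adds 420)
shortest-cost path #4: 7→12→3→5→2→4 push 12 @ unit cost 24 (adds 288)
shortest-cost path #5: 7→12→10→6→4 push 3 @ unit cost 24 (adds 72)
total cost = 1007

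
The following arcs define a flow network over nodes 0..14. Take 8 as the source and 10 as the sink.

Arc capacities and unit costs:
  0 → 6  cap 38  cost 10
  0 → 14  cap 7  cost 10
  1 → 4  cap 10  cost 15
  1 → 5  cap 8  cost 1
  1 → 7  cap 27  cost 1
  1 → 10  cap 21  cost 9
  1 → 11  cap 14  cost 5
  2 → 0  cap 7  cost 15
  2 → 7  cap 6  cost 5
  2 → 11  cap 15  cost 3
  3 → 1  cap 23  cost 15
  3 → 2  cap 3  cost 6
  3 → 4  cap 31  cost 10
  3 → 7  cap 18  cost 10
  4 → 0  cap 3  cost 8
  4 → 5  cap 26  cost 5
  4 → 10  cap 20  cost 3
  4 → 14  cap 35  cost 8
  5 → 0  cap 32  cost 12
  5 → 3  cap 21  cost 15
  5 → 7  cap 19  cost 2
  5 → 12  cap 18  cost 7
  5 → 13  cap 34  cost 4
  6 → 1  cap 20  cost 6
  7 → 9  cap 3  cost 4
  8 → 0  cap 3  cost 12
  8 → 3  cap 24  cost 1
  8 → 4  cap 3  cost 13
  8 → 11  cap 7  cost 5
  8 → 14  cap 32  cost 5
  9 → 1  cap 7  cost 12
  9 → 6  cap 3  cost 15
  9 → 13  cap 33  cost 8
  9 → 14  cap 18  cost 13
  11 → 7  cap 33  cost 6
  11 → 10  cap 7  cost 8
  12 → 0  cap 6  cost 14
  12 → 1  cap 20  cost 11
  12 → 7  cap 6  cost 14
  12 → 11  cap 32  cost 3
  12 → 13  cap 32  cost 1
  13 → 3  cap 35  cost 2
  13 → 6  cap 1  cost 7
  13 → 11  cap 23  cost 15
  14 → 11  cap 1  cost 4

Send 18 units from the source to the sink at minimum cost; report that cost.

Minimum cost for 18 units: 245

shortest-cost path #1: 8→11→10 push 7 @ unit cost 13 (adds 91)
shortest-cost path #2: 8→3→4→10 push 11 @ unit cost 14 (adds 154)
total cost = 245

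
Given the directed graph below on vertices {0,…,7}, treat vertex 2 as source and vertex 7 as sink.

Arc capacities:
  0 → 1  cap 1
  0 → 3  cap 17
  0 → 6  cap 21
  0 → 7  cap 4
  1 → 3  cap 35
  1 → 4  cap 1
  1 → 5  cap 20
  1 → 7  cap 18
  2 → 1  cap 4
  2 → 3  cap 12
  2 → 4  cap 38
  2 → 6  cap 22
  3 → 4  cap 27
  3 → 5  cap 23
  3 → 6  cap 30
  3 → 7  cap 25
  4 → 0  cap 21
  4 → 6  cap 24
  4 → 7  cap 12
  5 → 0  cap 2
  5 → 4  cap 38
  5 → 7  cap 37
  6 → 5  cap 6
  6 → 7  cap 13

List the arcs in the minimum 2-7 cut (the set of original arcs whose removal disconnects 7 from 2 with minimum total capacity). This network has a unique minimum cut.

Min-cut arcs: {(2,1), (2,3), (4,0), (4,7), (6,5), (6,7)} (total capacity 68)

augment #1: 2→1→7 push 4
augment #2: 2→3→7 push 12
augment #3: 2→4→7 push 12
augment #4: 2→6→7 push 13
augment #5: 2→4→0→7 push 4
augment #6: 2→6→5→7 push 6
augment #7: 2→4→0→1→7 push 1
augment #8: 2→4→0→3→7 push 13
augment #9: 2→4→0→3→5→7 push 3
max flow = 68; residual-reachable set from 2 gives S-side
cut edges (S→T): {(2,1), (2,3), (4,0), (4,7), (6,5), (6,7)} total cap 68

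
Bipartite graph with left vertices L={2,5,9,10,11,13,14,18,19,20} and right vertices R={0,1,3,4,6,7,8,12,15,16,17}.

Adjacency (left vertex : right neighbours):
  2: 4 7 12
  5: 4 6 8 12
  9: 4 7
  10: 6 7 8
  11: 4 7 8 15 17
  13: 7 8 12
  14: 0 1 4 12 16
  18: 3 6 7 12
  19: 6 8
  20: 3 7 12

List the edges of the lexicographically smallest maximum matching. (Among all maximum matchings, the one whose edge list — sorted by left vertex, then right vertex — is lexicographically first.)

Lex-smallest maximum matching: {(2,4), (5,6), (9,7), (10,8), (11,15), (13,12), (14,0), (18,3)}

|M| = 8 (so the lex-smallest maximum matching has 8 edges)
process left vertices in ascending order; for each, take the smallest-labelled available neighbour that still permits 8 edges overall, or leave it unmatched if none does
lex-smallest matching: {2-4, 5-6, 9-7, 10-8, 11-15, 13-12, 14-0, 18-3}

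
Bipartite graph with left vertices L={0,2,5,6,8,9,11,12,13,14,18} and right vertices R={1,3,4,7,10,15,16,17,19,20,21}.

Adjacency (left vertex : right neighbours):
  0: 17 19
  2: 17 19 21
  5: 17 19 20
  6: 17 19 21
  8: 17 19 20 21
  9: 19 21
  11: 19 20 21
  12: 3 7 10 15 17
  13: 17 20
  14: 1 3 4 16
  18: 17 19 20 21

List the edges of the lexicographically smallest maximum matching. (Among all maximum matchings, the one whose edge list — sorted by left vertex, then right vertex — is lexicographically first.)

|M| = 6 (so the lex-smallest maximum matching has 6 edges)
process left vertices in ascending order; for each, take the smallest-labelled available neighbour that still permits 6 edges overall, or leave it unmatched if none does
lex-smallest matching: {0-17, 2-19, 5-20, 6-21, 12-3, 14-1}

Lex-smallest maximum matching: {(0,17), (2,19), (5,20), (6,21), (12,3), (14,1)}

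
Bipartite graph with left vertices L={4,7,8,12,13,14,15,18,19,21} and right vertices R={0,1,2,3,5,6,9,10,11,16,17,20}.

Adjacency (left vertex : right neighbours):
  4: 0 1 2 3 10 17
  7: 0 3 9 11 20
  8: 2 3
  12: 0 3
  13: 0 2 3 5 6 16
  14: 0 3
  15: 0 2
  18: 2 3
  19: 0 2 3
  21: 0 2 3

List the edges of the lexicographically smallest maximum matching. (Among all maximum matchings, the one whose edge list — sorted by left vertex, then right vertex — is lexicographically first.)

Lex-smallest maximum matching: {(4,1), (7,9), (8,2), (12,0), (13,5), (14,3)}

|M| = 6 (so the lex-smallest maximum matching has 6 edges)
process left vertices in ascending order; for each, take the smallest-labelled available neighbour that still permits 6 edges overall, or leave it unmatched if none does
lex-smallest matching: {4-1, 7-9, 8-2, 12-0, 13-5, 14-3}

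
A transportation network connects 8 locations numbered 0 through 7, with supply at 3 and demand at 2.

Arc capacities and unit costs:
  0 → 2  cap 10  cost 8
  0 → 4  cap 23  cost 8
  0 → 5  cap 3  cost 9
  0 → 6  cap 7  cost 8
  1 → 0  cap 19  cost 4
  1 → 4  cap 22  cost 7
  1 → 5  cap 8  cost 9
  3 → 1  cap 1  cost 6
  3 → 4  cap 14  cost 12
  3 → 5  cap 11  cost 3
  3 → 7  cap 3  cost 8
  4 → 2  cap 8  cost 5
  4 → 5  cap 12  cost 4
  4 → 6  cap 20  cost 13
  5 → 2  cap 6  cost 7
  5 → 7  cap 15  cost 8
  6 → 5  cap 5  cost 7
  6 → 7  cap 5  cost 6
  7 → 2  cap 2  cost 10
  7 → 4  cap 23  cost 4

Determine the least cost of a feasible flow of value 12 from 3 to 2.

shortest-cost path #1: 3→5→2 push 6 @ unit cost 10 (adds 60)
shortest-cost path #2: 3→4→2 push 6 @ unit cost 17 (adds 102)
total cost = 162

Minimum cost for 12 units: 162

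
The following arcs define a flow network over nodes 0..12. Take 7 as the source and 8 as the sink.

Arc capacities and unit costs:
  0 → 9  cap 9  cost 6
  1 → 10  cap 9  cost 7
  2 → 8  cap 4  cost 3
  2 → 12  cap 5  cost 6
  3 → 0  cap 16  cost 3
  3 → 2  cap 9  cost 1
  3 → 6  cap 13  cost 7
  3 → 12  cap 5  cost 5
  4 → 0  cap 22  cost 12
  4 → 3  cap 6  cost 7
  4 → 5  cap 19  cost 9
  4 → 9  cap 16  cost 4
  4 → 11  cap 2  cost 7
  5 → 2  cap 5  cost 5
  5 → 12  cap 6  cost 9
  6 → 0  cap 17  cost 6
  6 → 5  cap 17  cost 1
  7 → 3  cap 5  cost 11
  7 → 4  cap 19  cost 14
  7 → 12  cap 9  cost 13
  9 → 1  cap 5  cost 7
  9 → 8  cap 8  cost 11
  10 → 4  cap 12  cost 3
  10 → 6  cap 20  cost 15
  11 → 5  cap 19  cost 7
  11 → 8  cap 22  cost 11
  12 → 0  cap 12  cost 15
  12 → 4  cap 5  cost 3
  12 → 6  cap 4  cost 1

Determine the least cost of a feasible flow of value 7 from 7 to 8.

Minimum cost for 7 units: 147

shortest-cost path #1: 7→3→2→8 push 4 @ unit cost 15 (adds 60)
shortest-cost path #2: 7→4→9→8 push 3 @ unit cost 29 (adds 87)
total cost = 147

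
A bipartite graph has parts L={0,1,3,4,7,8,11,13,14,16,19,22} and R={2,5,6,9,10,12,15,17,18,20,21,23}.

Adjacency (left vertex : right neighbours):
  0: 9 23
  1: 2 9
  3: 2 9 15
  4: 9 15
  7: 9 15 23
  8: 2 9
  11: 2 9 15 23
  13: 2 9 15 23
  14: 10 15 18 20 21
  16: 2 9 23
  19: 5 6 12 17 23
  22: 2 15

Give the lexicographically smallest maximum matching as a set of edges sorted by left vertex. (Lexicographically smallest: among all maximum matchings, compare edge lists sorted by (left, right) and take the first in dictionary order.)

Lex-smallest maximum matching: {(0,9), (1,2), (3,15), (7,23), (14,10), (19,5)}

|M| = 6 (so the lex-smallest maximum matching has 6 edges)
process left vertices in ascending order; for each, take the smallest-labelled available neighbour that still permits 6 edges overall, or leave it unmatched if none does
lex-smallest matching: {0-9, 1-2, 3-15, 7-23, 14-10, 19-5}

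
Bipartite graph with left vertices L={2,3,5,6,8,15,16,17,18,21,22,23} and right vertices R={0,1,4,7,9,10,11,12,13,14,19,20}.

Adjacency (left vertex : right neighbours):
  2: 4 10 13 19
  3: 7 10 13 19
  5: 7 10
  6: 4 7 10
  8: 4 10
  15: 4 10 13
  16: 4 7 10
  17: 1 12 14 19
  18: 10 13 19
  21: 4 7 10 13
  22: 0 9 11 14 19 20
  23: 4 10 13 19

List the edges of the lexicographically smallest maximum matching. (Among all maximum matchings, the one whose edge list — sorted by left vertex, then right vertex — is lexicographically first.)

Lex-smallest maximum matching: {(2,4), (3,7), (5,10), (15,13), (17,1), (18,19), (22,0)}

|M| = 7 (so the lex-smallest maximum matching has 7 edges)
process left vertices in ascending order; for each, take the smallest-labelled available neighbour that still permits 7 edges overall, or leave it unmatched if none does
lex-smallest matching: {2-4, 3-7, 5-10, 15-13, 17-1, 18-19, 22-0}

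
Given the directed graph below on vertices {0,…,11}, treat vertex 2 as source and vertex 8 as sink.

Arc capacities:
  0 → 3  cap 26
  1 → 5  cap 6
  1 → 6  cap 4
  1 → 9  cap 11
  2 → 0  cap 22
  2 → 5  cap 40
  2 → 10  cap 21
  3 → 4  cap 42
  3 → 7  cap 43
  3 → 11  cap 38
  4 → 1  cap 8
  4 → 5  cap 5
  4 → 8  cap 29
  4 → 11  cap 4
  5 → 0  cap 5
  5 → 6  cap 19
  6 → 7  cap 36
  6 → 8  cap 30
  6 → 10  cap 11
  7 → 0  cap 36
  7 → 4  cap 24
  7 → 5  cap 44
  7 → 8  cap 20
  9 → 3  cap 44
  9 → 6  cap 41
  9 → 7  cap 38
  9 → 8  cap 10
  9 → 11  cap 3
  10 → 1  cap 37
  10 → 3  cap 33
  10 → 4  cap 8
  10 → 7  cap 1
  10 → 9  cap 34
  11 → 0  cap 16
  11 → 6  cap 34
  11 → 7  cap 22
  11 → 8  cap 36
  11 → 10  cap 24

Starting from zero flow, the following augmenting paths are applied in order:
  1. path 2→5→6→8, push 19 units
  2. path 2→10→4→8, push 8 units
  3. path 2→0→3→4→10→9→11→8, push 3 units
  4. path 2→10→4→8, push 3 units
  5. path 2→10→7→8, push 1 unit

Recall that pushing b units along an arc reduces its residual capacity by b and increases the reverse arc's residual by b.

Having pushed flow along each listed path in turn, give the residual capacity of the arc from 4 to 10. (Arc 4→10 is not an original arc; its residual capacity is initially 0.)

after path 1 (2→5→6→8, push 19): res(4,10)=0
after path 2 (2→10→4→8, push 8): res(4,10)=8
after path 3 (2→0→3→4→10→9→11→8, push 3): res(4,10)=5
after path 4 (2→10→4→8, push 3): res(4,10)=8
after path 5 (2→10→7→8, push 1): res(4,10)=8

Residual capacity of (4,10): 8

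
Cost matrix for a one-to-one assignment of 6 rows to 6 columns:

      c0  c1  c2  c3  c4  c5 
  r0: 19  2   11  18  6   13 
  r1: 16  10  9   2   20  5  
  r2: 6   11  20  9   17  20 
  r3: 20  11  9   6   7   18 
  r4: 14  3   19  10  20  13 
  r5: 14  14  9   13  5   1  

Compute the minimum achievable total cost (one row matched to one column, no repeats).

Minimum assignment cost: 27

optimal assignment: row0→col4 (cost 6), row1→col3 (cost 2), row2→col0 (cost 6), row3→col2 (cost 9), row4→col1 (cost 3), row5→col5 (cost 1)
total = 6 + 2 + 6 + 9 + 3 + 1 = 27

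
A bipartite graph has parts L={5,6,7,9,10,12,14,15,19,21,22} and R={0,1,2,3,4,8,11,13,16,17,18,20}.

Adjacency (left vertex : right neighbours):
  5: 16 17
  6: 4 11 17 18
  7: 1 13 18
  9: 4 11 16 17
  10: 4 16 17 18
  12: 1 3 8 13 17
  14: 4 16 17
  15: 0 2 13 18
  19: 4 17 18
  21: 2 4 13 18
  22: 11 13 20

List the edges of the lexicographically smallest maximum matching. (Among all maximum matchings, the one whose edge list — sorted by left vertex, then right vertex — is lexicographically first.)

Lex-smallest maximum matching: {(5,16), (6,4), (7,1), (9,11), (10,17), (12,3), (15,0), (19,18), (21,2), (22,13)}

|M| = 10 (so the lex-smallest maximum matching has 10 edges)
process left vertices in ascending order; for each, take the smallest-labelled available neighbour that still permits 10 edges overall, or leave it unmatched if none does
lex-smallest matching: {5-16, 6-4, 7-1, 9-11, 10-17, 12-3, 15-0, 19-18, 21-2, 22-13}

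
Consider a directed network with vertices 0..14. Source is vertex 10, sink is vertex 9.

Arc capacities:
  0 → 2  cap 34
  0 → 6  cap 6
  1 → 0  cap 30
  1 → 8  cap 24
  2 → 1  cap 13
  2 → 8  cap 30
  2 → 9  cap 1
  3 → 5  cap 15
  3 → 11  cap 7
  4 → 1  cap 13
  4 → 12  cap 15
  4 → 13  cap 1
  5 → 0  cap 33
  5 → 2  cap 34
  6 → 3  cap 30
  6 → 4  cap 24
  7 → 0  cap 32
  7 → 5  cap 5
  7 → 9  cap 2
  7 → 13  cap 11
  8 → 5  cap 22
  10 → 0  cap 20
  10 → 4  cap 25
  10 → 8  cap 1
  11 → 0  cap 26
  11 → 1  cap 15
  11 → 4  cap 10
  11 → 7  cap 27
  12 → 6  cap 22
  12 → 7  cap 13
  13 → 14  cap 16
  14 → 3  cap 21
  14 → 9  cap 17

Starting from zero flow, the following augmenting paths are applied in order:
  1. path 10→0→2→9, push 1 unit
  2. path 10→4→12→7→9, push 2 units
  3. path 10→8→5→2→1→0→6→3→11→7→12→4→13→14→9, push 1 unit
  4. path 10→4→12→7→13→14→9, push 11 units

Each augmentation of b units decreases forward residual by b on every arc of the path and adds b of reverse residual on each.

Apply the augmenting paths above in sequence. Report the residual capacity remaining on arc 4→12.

Residual capacity of (4,12): 3

after path 1 (10→0→2→9, push 1): res(4,12)=15
after path 2 (10→4→12→7→9, push 2): res(4,12)=13
after path 3 (10→8→5→2→1→0→6→3→11→7→12→4→13→14→9, push 1): res(4,12)=14
after path 4 (10→4→12→7→13→14→9, push 11): res(4,12)=3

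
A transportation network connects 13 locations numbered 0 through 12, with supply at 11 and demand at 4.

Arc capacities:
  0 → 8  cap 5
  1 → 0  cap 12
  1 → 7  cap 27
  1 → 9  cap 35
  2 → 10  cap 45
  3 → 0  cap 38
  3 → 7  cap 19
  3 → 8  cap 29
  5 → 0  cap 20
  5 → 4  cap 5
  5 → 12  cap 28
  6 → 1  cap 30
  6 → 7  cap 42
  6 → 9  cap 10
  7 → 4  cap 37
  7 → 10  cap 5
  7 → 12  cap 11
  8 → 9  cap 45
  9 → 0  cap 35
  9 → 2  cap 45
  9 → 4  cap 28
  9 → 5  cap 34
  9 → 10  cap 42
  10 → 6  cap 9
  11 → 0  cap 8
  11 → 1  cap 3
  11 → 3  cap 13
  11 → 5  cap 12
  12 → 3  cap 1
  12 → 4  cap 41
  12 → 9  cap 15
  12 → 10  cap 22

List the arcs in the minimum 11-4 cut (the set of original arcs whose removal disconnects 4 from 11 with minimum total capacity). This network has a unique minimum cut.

augment #1: 11→5→4 push 5
augment #2: 11→1→7→4 push 3
augment #3: 11→3→7→4 push 13
augment #4: 11→5→12→4 push 7
augment #5: 11→0→8→9→4 push 5
max flow = 33; residual-reachable set from 11 gives S-side
cut edges (S→T): {(0,8), (11,1), (11,3), (11,5)} total cap 33

Min-cut arcs: {(0,8), (11,1), (11,3), (11,5)} (total capacity 33)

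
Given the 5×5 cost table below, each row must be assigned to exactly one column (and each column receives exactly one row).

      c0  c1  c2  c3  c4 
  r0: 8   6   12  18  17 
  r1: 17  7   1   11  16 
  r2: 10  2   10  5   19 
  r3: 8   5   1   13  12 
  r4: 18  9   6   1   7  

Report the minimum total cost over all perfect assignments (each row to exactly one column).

optimal assignment: row0→col0 (cost 8), row1→col2 (cost 1), row2→col1 (cost 2), row3→col4 (cost 12), row4→col3 (cost 1)
total = 8 + 1 + 2 + 12 + 1 = 24

Minimum assignment cost: 24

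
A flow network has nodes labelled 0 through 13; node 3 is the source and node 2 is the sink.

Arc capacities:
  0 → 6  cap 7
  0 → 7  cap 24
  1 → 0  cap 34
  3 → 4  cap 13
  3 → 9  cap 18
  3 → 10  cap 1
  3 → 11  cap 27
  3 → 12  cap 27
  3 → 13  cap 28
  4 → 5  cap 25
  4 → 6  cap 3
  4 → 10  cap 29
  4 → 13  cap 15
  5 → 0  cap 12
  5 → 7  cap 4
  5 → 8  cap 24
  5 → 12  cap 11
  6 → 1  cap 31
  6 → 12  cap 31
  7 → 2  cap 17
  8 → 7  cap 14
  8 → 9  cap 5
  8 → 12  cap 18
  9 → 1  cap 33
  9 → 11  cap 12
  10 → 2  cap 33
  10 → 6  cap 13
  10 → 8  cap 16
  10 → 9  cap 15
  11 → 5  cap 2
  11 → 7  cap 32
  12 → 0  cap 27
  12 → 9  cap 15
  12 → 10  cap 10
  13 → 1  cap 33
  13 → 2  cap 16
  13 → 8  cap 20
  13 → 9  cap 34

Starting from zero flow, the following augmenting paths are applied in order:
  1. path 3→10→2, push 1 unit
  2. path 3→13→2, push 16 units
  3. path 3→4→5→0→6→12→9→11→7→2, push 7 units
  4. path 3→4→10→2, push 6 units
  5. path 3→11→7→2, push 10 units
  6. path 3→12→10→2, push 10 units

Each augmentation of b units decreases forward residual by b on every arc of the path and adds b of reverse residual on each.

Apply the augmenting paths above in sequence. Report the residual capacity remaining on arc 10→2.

after path 1 (3→10→2, push 1): res(10,2)=32
after path 2 (3→13→2, push 16): res(10,2)=32
after path 3 (3→4→5→0→6→12→9→11→7→2, push 7): res(10,2)=32
after path 4 (3→4→10→2, push 6): res(10,2)=26
after path 5 (3→11→7→2, push 10): res(10,2)=26
after path 6 (3→12→10→2, push 10): res(10,2)=16

Residual capacity of (10,2): 16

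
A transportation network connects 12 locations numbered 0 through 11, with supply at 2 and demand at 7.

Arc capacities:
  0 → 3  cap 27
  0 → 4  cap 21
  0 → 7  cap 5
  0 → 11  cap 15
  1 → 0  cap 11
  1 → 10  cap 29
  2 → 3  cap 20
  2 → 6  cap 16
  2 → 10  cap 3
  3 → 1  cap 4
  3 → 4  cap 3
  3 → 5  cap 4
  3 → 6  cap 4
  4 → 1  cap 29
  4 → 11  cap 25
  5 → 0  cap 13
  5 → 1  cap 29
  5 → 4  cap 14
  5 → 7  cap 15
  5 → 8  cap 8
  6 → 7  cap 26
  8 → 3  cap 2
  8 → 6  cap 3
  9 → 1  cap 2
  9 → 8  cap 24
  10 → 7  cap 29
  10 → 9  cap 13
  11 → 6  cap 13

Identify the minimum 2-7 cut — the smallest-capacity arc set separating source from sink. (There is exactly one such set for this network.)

Min-cut arcs: {(2,6), (2,10), (3,1), (3,4), (3,5), (3,6)} (total capacity 34)

augment #1: 2→6→7 push 16
augment #2: 2→10→7 push 3
augment #3: 2→3→5→7 push 4
augment #4: 2→3→6→7 push 4
augment #5: 2→3→1→0→7 push 4
augment #6: 2→3→4→1→0→7 push 1
augment #7: 2→3→4→1→10→7 push 2
max flow = 34; residual-reachable set from 2 gives S-side
cut edges (S→T): {(2,6), (2,10), (3,1), (3,4), (3,5), (3,6)} total cap 34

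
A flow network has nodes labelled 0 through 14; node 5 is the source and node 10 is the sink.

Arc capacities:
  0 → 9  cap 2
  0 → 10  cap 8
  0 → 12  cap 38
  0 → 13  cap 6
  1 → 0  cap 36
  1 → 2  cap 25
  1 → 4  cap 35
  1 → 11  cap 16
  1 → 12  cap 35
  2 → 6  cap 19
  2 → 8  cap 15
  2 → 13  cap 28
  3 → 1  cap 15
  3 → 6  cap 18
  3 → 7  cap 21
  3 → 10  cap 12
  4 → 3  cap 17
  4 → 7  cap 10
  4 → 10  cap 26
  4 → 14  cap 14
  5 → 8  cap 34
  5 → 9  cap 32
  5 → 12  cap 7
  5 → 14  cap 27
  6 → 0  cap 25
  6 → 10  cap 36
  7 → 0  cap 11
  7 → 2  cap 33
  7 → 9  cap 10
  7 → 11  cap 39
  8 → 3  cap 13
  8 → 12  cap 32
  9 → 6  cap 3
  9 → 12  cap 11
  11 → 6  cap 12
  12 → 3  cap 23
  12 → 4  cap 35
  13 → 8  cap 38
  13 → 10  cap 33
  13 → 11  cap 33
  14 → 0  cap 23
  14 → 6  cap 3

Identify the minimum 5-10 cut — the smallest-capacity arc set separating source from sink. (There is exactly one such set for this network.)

Min-cut arcs: {(5,8), (5,12), (9,6), (9,12), (14,0), (14,6)} (total capacity 81)

augment #1: 5→8→3→10 push 12
augment #2: 5→9→6→10 push 3
augment #3: 5→12→4→10 push 7
augment #4: 5→14→0→10 push 8
augment #5: 5→14→6→10 push 3
augment #6: 5→8→3→6→10 push 1
augment #7: 5→8→12→4→10 push 19
augment #8: 5→14→0→13→10 push 6
augment #9: 5→8→12→3→6→10 push 2
augment #10: 5→9→12→3→6→10 push 11
augment #11: 5→14→0→12→3→6→10 push 4
augment #12: 5→14→0→12→3→1→2→6→10 push 5
max flow = 81; residual-reachable set from 5 gives S-side
cut edges (S→T): {(5,8), (5,12), (9,6), (9,12), (14,0), (14,6)} total cap 81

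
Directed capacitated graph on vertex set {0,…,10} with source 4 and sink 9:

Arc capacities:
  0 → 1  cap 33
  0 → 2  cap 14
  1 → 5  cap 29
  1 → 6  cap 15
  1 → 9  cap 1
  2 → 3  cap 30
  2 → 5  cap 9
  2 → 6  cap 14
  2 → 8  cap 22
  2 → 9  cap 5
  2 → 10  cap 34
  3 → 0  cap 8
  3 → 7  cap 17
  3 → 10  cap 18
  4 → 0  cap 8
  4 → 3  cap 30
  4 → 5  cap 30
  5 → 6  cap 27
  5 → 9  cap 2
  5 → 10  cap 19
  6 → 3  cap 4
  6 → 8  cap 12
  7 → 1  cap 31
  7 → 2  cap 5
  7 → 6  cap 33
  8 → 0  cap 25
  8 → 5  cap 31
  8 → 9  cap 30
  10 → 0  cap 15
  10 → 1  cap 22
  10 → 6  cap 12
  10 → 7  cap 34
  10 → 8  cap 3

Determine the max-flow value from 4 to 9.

augment #1: 4→5→9 bottleneck 2, total now 2
augment #2: 4→0→1→9 bottleneck 1, total now 3
augment #3: 4→0→2→9 bottleneck 5, total now 8
augment #4: 4→0→2→8→9 bottleneck 2, total now 10
augment #5: 4→3→10→8→9 bottleneck 3, total now 13
augment #6: 4→5→6→8→9 bottleneck 12, total now 25
augment #7: 4→3→0→2→8→9 bottleneck 7, total now 32
augment #8: 4→3→7→2→8→9 bottleneck 5, total now 37

Maximum flow value: 37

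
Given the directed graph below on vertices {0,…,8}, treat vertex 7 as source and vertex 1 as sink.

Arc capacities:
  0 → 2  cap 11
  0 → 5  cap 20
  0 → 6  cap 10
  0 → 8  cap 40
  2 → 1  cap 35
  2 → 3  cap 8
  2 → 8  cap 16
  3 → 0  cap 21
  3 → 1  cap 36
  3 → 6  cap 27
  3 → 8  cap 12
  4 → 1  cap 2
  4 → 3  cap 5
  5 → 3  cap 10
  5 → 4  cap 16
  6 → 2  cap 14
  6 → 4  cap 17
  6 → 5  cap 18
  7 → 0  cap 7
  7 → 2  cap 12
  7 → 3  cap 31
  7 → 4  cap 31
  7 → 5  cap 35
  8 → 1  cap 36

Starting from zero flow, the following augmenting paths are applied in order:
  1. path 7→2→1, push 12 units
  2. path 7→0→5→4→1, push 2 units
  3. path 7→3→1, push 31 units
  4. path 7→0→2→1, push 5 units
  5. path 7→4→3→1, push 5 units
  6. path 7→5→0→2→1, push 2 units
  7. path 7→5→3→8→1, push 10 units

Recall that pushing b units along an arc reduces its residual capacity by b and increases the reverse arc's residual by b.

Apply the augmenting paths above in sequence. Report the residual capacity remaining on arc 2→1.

after path 1 (7→2→1, push 12): res(2,1)=23
after path 2 (7→0→5→4→1, push 2): res(2,1)=23
after path 3 (7→3→1, push 31): res(2,1)=23
after path 4 (7→0→2→1, push 5): res(2,1)=18
after path 5 (7→4→3→1, push 5): res(2,1)=18
after path 6 (7→5→0→2→1, push 2): res(2,1)=16
after path 7 (7→5→3→8→1, push 10): res(2,1)=16

Residual capacity of (2,1): 16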